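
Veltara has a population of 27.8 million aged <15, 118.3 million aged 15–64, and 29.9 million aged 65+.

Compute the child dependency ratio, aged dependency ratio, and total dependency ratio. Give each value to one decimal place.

Youth dependency ratio = 27.8 / 118.3 × 100 = 23.5
Old-age dependency ratio = 29.9 / 118.3 × 100 = 25.3
Total dependency ratio = (27.8 + 29.9) / 118.3 × 100 = 57.7 / 118.3 × 100 = 48.8

Youth dependency ratio: 23.5
Old-age dependency ratio: 25.3
Total dependency ratio: 48.8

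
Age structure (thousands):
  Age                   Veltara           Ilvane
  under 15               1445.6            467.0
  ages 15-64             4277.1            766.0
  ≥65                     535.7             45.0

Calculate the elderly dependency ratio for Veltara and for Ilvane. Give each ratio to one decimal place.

Veltara: 535.7 / 4277.1 × 100 = 12.5
Ilvane: 45.0 / 766.0 × 100 = 5.9

Veltara: 12.5
Ilvane: 5.9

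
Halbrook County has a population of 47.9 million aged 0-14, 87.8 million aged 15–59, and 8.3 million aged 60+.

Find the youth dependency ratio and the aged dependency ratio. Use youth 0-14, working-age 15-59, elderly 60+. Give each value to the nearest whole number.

Youth dependency ratio = 47.9 / 87.8 × 100 = 55
Old-age dependency ratio = 8.3 / 87.8 × 100 = 9

Youth dependency ratio: 55
Old-age dependency ratio: 9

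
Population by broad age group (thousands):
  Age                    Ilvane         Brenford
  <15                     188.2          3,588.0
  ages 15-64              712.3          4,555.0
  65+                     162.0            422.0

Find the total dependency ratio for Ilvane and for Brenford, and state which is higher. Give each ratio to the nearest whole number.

Ilvane: (188.2 + 162.0) / 712.3 × 100 = 350.2 / 712.3 × 100 = 49
Brenford: (3,588.0 + 422.0) / 4,555.0 × 100 = 4,010.0 / 4,555.0 × 100 = 88

Ilvane: 49
Brenford: 88
Higher: Brenford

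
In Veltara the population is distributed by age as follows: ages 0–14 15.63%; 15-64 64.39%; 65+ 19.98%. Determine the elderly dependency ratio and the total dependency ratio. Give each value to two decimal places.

Old-age dependency ratio = 19.98 / 64.39 × 100 = 31.03
Total dependency ratio = (15.63 + 19.98) / 64.39 × 100 = 35.61 / 64.39 × 100 = 55.30

Old-age dependency ratio: 31.03
Total dependency ratio: 55.30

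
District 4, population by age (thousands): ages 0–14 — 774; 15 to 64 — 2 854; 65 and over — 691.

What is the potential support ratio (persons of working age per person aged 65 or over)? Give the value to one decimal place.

Potential support ratio = 2 854 / 691 = 4.1

Potential support ratio: 4.1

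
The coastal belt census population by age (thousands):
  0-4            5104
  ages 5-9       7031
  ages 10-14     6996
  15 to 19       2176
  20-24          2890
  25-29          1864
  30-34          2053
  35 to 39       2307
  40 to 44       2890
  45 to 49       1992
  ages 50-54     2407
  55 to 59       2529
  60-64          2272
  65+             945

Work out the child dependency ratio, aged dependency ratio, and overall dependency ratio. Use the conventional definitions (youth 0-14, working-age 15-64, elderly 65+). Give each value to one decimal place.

0–14: 5104 + 7031 + 6996 = 19131
15–64: 2176 + 2890 + 1864 + 2053 + 2307 + 2890 + 1992 + 2407 + 2529 + 2272 = 23380
65+: 945
Youth dependency ratio = 19131 / 23380 × 100 = 81.8
Old-age dependency ratio = 945 / 23380 × 100 = 4.0
Total dependency ratio = (19131 + 945) / 23380 × 100 = 20076 / 23380 × 100 = 85.9

Youth dependency ratio: 81.8
Old-age dependency ratio: 4.0
Total dependency ratio: 85.9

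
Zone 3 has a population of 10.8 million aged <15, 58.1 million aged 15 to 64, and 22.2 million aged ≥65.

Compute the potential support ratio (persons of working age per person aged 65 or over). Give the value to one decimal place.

Potential support ratio = 58.1 / 22.2 = 2.6

Potential support ratio: 2.6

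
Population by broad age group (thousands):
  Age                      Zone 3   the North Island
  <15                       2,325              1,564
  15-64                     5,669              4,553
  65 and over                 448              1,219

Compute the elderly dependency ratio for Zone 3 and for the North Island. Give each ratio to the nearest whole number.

Zone 3: 448 / 5,669 × 100 = 8
the North Island: 1,219 / 4,553 × 100 = 27

Zone 3: 8
the North Island: 27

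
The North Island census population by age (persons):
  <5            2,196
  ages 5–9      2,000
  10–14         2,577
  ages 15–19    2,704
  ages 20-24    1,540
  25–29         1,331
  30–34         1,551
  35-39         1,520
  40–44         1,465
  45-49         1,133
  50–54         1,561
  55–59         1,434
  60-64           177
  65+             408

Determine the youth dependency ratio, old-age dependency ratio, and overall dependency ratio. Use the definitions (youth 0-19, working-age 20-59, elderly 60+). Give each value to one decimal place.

Youth dependency ratio: 82.2
Old-age dependency ratio: 5.1
Total dependency ratio: 87.2

0–19: 2,196 + 2,000 + 2,577 + 2,704 = 9,477
20–59: 1,540 + 1,331 + 1,551 + 1,520 + 1,465 + 1,133 + 1,561 + 1,434 = 11,535
60+: 177 + 408 = 585
Youth dependency ratio = 9,477 / 11,535 × 100 = 82.2
Old-age dependency ratio = 585 / 11,535 × 100 = 5.1
Total dependency ratio = (9,477 + 585) / 11,535 × 100 = 10,062 / 11,535 × 100 = 87.2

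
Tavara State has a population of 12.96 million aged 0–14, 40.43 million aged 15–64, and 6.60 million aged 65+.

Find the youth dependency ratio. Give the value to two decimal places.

Youth dependency ratio: 32.06

Youth dependency ratio = 12.96 / 40.43 × 100 = 32.06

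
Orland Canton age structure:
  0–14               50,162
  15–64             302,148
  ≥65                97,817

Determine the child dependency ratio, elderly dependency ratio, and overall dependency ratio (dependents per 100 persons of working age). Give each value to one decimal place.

Youth dependency ratio = 50,162 / 302,148 × 100 = 16.6
Old-age dependency ratio = 97,817 / 302,148 × 100 = 32.4
Total dependency ratio = (50,162 + 97,817) / 302,148 × 100 = 147,979 / 302,148 × 100 = 49.0

Youth dependency ratio: 16.6
Old-age dependency ratio: 32.4
Total dependency ratio: 49.0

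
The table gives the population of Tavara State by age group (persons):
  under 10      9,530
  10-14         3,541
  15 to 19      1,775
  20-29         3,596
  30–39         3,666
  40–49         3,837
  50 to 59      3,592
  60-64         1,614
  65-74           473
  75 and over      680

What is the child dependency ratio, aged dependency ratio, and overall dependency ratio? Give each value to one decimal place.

0–14: 9,530 + 3,541 = 13,071
15–64: 1,775 + 3,596 + 3,666 + 3,837 + 3,592 + 1,614 = 18,080
65+: 473 + 680 = 1,153
Youth dependency ratio = 13,071 / 18,080 × 100 = 72.3
Old-age dependency ratio = 1,153 / 18,080 × 100 = 6.4
Total dependency ratio = (13,071 + 1,153) / 18,080 × 100 = 14,224 / 18,080 × 100 = 78.7

Youth dependency ratio: 72.3
Old-age dependency ratio: 6.4
Total dependency ratio: 78.7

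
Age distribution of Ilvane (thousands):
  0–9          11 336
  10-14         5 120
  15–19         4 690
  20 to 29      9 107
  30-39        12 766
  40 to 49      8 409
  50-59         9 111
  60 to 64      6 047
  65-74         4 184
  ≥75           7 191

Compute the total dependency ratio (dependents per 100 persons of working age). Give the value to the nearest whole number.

0–14: 11 336 + 5 120 = 16 456
15–64: 4 690 + 9 107 + 12 766 + 8 409 + 9 111 + 6 047 = 50 130
65+: 4 184 + 7 191 = 11 375
Total dependency ratio = (16 456 + 11 375) / 50 130 × 100 = 27 831 / 50 130 × 100 = 56

Total dependency ratio: 56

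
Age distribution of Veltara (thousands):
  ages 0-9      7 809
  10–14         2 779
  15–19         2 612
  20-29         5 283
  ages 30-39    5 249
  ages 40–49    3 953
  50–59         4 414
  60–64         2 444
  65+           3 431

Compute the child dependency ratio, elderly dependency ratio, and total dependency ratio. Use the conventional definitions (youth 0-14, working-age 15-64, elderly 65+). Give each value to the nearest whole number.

Youth dependency ratio: 44
Old-age dependency ratio: 14
Total dependency ratio: 59

0–14: 7 809 + 2 779 = 10 588
15–64: 2 612 + 5 283 + 5 249 + 3 953 + 4 414 + 2 444 = 23 955
65+: 3 431
Youth dependency ratio = 10 588 / 23 955 × 100 = 44
Old-age dependency ratio = 3 431 / 23 955 × 100 = 14
Total dependency ratio = (10 588 + 3 431) / 23 955 × 100 = 14 019 / 23 955 × 100 = 59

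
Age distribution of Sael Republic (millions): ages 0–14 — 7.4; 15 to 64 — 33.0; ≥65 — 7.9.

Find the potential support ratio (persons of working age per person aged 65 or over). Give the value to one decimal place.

Potential support ratio = 33.0 / 7.9 = 4.2

Potential support ratio: 4.2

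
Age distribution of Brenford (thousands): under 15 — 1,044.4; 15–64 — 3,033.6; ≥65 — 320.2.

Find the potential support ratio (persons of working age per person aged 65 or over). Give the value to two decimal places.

Potential support ratio = 3,033.6 / 320.2 = 9.47

Potential support ratio: 9.47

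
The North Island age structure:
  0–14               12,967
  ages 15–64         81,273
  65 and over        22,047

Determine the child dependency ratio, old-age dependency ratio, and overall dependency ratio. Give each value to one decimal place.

Youth dependency ratio: 16.0
Old-age dependency ratio: 27.1
Total dependency ratio: 43.1

Youth dependency ratio = 12,967 / 81,273 × 100 = 16.0
Old-age dependency ratio = 22,047 / 81,273 × 100 = 27.1
Total dependency ratio = (12,967 + 22,047) / 81,273 × 100 = 35,014 / 81,273 × 100 = 43.1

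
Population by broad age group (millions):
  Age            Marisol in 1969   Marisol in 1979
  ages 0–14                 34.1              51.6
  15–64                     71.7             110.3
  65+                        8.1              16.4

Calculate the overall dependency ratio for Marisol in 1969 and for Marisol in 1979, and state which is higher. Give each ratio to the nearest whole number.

Marisol in 1969: 59
Marisol in 1979: 62
Higher: Marisol in 1979

Marisol in 1969: (34.1 + 8.1) / 71.7 × 100 = 42.2 / 71.7 × 100 = 59
Marisol in 1979: (51.6 + 16.4) / 110.3 × 100 = 68.0 / 110.3 × 100 = 62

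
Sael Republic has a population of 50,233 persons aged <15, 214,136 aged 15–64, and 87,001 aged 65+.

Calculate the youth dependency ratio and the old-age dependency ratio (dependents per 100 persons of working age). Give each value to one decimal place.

Youth dependency ratio: 23.5
Old-age dependency ratio: 40.6

Youth dependency ratio = 50,233 / 214,136 × 100 = 23.5
Old-age dependency ratio = 87,001 / 214,136 × 100 = 40.6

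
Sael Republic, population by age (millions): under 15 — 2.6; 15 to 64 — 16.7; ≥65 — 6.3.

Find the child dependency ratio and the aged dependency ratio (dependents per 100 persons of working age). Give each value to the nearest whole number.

Youth dependency ratio: 16
Old-age dependency ratio: 38

Youth dependency ratio = 2.6 / 16.7 × 100 = 16
Old-age dependency ratio = 6.3 / 16.7 × 100 = 38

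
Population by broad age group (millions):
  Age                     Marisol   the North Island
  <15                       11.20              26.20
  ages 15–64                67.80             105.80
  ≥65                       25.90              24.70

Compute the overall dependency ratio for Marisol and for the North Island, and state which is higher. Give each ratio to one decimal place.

Marisol: (11.20 + 25.90) / 67.80 × 100 = 37.10 / 67.80 × 100 = 54.7
the North Island: (26.20 + 24.70) / 105.80 × 100 = 50.90 / 105.80 × 100 = 48.1

Marisol: 54.7
the North Island: 48.1
Higher: Marisol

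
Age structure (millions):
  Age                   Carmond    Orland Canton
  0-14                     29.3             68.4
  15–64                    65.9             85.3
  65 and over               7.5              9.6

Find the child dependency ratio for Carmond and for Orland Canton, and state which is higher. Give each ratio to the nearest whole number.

Carmond: 29.3 / 65.9 × 100 = 44
Orland Canton: 68.4 / 85.3 × 100 = 80

Carmond: 44
Orland Canton: 80
Higher: Orland Canton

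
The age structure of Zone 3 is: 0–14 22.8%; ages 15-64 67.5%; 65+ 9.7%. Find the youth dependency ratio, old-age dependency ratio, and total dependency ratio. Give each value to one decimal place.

Youth dependency ratio: 33.8
Old-age dependency ratio: 14.4
Total dependency ratio: 48.1

Youth dependency ratio = 22.8 / 67.5 × 100 = 33.8
Old-age dependency ratio = 9.7 / 67.5 × 100 = 14.4
Total dependency ratio = (22.8 + 9.7) / 67.5 × 100 = 32.5 / 67.5 × 100 = 48.1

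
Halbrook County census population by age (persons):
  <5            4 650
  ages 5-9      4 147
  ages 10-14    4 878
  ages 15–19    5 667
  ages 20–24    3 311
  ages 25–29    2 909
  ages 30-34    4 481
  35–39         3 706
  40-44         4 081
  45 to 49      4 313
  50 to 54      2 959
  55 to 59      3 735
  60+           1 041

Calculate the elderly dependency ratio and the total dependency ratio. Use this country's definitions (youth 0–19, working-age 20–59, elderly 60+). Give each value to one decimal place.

Old-age dependency ratio: 3.5
Total dependency ratio: 69.1

0–19: 4 650 + 4 147 + 4 878 + 5 667 = 19 342
20–59: 3 311 + 2 909 + 4 481 + 3 706 + 4 081 + 4 313 + 2 959 + 3 735 = 29 495
60+: 1 041
Old-age dependency ratio = 1 041 / 29 495 × 100 = 3.5
Total dependency ratio = (19 342 + 1 041) / 29 495 × 100 = 20 383 / 29 495 × 100 = 69.1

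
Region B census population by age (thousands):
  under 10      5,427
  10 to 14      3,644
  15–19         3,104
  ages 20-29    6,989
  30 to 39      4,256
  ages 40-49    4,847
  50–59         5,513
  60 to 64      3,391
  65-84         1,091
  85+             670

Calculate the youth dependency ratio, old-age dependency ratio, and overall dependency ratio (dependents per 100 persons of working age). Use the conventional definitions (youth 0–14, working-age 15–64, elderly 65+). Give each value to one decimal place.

Youth dependency ratio: 32.3
Old-age dependency ratio: 6.3
Total dependency ratio: 38.5

0–14: 5,427 + 3,644 = 9,071
15–64: 3,104 + 6,989 + 4,256 + 4,847 + 5,513 + 3,391 = 28,100
65+: 1,091 + 670 = 1,761
Youth dependency ratio = 9,071 / 28,100 × 100 = 32.3
Old-age dependency ratio = 1,761 / 28,100 × 100 = 6.3
Total dependency ratio = (9,071 + 1,761) / 28,100 × 100 = 10,832 / 28,100 × 100 = 38.5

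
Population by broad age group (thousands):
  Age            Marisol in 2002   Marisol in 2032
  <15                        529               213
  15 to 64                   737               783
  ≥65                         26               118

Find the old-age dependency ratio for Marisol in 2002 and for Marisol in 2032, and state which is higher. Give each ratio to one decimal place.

Marisol in 2002: 3.5
Marisol in 2032: 15.1
Higher: Marisol in 2032

Marisol in 2002: 26 / 737 × 100 = 3.5
Marisol in 2032: 118 / 783 × 100 = 15.1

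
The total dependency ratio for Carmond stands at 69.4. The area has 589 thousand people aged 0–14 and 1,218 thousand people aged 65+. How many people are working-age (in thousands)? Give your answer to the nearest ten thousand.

Working-age: 2,600

Total dependency ratio = (youth + elderly) / working-age × 100
69.4 = (589 + 1,218) / W × 100
⇒ 2,600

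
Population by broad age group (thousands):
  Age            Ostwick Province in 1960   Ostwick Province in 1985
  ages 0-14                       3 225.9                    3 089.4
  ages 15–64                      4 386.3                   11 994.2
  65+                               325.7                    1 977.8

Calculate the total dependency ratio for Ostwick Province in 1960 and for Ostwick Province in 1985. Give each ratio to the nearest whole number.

Ostwick Province in 1960: (3 225.9 + 325.7) / 4 386.3 × 100 = 3 551.6 / 4 386.3 × 100 = 81
Ostwick Province in 1985: (3 089.4 + 1 977.8) / 11 994.2 × 100 = 5 067.2 / 11 994.2 × 100 = 42

Ostwick Province in 1960: 81
Ostwick Province in 1985: 42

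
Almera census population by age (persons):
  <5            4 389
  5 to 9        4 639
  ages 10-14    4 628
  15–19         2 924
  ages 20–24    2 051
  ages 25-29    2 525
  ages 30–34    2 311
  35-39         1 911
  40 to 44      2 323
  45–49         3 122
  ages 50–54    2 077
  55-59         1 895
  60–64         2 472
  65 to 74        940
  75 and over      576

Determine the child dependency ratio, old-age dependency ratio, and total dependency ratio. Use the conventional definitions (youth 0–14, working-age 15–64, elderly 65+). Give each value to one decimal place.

0–14: 4 389 + 4 639 + 4 628 = 13 656
15–64: 2 924 + 2 051 + 2 525 + 2 311 + 1 911 + 2 323 + 3 122 + 2 077 + 1 895 + 2 472 = 23 611
65+: 940 + 576 = 1 516
Youth dependency ratio = 13 656 / 23 611 × 100 = 57.8
Old-age dependency ratio = 1 516 / 23 611 × 100 = 6.4
Total dependency ratio = (13 656 + 1 516) / 23 611 × 100 = 15 172 / 23 611 × 100 = 64.3

Youth dependency ratio: 57.8
Old-age dependency ratio: 6.4
Total dependency ratio: 64.3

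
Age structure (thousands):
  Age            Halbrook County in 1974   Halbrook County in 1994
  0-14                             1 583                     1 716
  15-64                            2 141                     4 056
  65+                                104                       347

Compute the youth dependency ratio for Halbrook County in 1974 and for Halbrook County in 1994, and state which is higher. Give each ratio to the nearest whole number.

Halbrook County in 1974: 74
Halbrook County in 1994: 42
Higher: Halbrook County in 1974

Halbrook County in 1974: 1 583 / 2 141 × 100 = 74
Halbrook County in 1994: 1 716 / 4 056 × 100 = 42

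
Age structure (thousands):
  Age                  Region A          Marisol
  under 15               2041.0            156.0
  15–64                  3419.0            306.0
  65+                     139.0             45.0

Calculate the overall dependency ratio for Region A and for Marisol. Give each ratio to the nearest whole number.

Region A: 64
Marisol: 66

Region A: (2041.0 + 139.0) / 3419.0 × 100 = 2180.0 / 3419.0 × 100 = 64
Marisol: (156.0 + 45.0) / 306.0 × 100 = 201.0 / 306.0 × 100 = 66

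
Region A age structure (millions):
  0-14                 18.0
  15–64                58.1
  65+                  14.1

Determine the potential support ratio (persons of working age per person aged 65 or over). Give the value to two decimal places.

Potential support ratio = 58.1 / 14.1 = 4.12

Potential support ratio: 4.12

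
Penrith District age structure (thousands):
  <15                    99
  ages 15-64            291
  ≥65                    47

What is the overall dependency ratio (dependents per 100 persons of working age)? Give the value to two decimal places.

Total dependency ratio: 50.17

Total dependency ratio = (99 + 47) / 291 × 100 = 146 / 291 × 100 = 50.17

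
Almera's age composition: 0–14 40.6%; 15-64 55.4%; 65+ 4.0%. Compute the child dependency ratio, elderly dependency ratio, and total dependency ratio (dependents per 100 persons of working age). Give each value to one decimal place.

Youth dependency ratio: 73.3
Old-age dependency ratio: 7.2
Total dependency ratio: 80.5

Youth dependency ratio = 40.6 / 55.4 × 100 = 73.3
Old-age dependency ratio = 4.0 / 55.4 × 100 = 7.2
Total dependency ratio = (40.6 + 4.0) / 55.4 × 100 = 44.6 / 55.4 × 100 = 80.5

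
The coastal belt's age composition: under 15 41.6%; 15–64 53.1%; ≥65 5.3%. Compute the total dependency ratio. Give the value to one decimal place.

Total dependency ratio = (41.6 + 5.3) / 53.1 × 100 = 46.9 / 53.1 × 100 = 88.3

Total dependency ratio: 88.3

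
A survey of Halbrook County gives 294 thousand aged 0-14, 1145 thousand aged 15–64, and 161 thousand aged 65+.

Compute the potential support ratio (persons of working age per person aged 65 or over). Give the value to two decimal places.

Potential support ratio = 1145 / 161 = 7.11

Potential support ratio: 7.11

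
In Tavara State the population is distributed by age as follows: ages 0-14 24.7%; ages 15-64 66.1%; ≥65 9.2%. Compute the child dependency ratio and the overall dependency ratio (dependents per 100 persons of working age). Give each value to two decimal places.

Youth dependency ratio = 24.7 / 66.1 × 100 = 37.37
Total dependency ratio = (24.7 + 9.2) / 66.1 × 100 = 33.9 / 66.1 × 100 = 51.29

Youth dependency ratio: 37.37
Total dependency ratio: 51.29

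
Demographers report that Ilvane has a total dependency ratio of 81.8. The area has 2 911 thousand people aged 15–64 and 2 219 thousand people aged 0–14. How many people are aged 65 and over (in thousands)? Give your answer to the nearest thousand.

Total dependency ratio = (youth + elderly) / working-age × 100
81.8 = (2 219 + E) / 2 911 × 100
⇒ 162

Aged 65 and over: 162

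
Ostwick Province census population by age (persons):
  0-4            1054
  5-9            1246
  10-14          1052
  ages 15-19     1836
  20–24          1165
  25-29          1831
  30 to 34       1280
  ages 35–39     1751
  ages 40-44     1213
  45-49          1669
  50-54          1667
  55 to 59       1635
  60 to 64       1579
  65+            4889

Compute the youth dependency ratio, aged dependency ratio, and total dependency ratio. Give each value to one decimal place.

Youth dependency ratio: 21.5
Old-age dependency ratio: 31.3
Total dependency ratio: 52.7

0–14: 1054 + 1246 + 1052 = 3352
15–64: 1836 + 1165 + 1831 + 1280 + 1751 + 1213 + 1669 + 1667 + 1635 + 1579 = 15626
65+: 4889
Youth dependency ratio = 3352 / 15626 × 100 = 21.5
Old-age dependency ratio = 4889 / 15626 × 100 = 31.3
Total dependency ratio = (3352 + 4889) / 15626 × 100 = 8241 / 15626 × 100 = 52.7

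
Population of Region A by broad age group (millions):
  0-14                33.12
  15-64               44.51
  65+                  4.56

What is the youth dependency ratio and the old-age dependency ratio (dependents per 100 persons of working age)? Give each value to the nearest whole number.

Youth dependency ratio = 33.12 / 44.51 × 100 = 74
Old-age dependency ratio = 4.56 / 44.51 × 100 = 10

Youth dependency ratio: 74
Old-age dependency ratio: 10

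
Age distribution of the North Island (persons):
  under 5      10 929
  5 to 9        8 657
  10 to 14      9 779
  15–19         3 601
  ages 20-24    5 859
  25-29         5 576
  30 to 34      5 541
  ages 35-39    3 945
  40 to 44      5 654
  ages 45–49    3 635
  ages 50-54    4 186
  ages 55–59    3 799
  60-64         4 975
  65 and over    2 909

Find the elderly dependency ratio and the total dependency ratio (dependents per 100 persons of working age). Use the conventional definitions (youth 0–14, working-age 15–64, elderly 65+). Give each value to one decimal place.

0–14: 10 929 + 8 657 + 9 779 = 29 365
15–64: 3 601 + 5 859 + 5 576 + 5 541 + 3 945 + 5 654 + 3 635 + 4 186 + 3 799 + 4 975 = 46 771
65+: 2 909
Old-age dependency ratio = 2 909 / 46 771 × 100 = 6.2
Total dependency ratio = (29 365 + 2 909) / 46 771 × 100 = 32 274 / 46 771 × 100 = 69.0

Old-age dependency ratio: 6.2
Total dependency ratio: 69.0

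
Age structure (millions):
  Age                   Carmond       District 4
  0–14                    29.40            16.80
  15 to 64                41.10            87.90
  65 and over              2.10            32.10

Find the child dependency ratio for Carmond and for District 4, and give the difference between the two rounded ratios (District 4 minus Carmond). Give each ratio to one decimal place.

Carmond: 29.40 / 41.10 × 100 = 71.5
District 4: 16.80 / 87.90 × 100 = 19.1

Carmond: 71.5
District 4: 19.1
Difference: -52.4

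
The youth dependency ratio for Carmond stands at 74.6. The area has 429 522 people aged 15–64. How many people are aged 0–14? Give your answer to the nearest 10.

Youth dependency ratio = youth / working-age × 100
74.6 = Y / 429 522 × 100
⇒ 320 420

Aged 0–14: 320 420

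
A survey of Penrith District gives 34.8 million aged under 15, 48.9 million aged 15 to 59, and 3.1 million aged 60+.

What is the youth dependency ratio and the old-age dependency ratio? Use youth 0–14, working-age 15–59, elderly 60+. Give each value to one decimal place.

Youth dependency ratio = 34.8 / 48.9 × 100 = 71.2
Old-age dependency ratio = 3.1 / 48.9 × 100 = 6.3

Youth dependency ratio: 71.2
Old-age dependency ratio: 6.3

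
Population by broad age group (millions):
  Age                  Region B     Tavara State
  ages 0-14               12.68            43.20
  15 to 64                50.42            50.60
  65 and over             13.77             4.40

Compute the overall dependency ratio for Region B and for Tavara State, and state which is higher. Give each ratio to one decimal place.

Region B: (12.68 + 13.77) / 50.42 × 100 = 26.45 / 50.42 × 100 = 52.5
Tavara State: (43.20 + 4.40) / 50.60 × 100 = 47.60 / 50.60 × 100 = 94.1

Region B: 52.5
Tavara State: 94.1
Higher: Tavara State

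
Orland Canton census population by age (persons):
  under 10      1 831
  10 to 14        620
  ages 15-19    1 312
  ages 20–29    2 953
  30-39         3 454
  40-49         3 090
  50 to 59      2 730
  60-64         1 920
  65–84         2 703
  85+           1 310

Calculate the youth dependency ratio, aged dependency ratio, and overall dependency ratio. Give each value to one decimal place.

0–14: 1 831 + 620 = 2 451
15–64: 1 312 + 2 953 + 3 454 + 3 090 + 2 730 + 1 920 = 15 459
65+: 2 703 + 1 310 = 4 013
Youth dependency ratio = 2 451 / 15 459 × 100 = 15.9
Old-age dependency ratio = 4 013 / 15 459 × 100 = 26.0
Total dependency ratio = (2 451 + 4 013) / 15 459 × 100 = 6 464 / 15 459 × 100 = 41.8

Youth dependency ratio: 15.9
Old-age dependency ratio: 26.0
Total dependency ratio: 41.8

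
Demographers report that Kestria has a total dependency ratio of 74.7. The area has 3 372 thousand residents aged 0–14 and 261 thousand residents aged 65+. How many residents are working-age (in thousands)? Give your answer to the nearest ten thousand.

Total dependency ratio = (youth + elderly) / working-age × 100
74.7 = (3 372 + 261) / W × 100
⇒ 4 860

Working-age: 4 860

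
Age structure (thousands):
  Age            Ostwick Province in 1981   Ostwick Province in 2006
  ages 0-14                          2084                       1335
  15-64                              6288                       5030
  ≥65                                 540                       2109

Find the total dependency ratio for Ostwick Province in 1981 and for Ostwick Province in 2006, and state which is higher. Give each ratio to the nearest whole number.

Ostwick Province in 1981: (2084 + 540) / 6288 × 100 = 2624 / 6288 × 100 = 42
Ostwick Province in 2006: (1335 + 2109) / 5030 × 100 = 3444 / 5030 × 100 = 68

Ostwick Province in 1981: 42
Ostwick Province in 2006: 68
Higher: Ostwick Province in 2006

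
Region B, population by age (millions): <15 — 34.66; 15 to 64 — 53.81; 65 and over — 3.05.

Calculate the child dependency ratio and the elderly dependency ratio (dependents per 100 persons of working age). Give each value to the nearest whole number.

Youth dependency ratio = 34.66 / 53.81 × 100 = 64
Old-age dependency ratio = 3.05 / 53.81 × 100 = 6

Youth dependency ratio: 64
Old-age dependency ratio: 6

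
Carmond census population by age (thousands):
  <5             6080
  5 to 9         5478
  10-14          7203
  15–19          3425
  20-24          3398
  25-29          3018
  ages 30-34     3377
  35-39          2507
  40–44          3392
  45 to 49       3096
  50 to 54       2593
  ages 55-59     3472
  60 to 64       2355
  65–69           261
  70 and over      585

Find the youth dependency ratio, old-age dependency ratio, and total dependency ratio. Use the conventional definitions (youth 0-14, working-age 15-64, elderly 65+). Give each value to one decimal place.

Youth dependency ratio: 61.2
Old-age dependency ratio: 2.8
Total dependency ratio: 64.0

0–14: 6080 + 5478 + 7203 = 18761
15–64: 3425 + 3398 + 3018 + 3377 + 2507 + 3392 + 3096 + 2593 + 3472 + 2355 = 30633
65+: 261 + 585 = 846
Youth dependency ratio = 18761 / 30633 × 100 = 61.2
Old-age dependency ratio = 846 / 30633 × 100 = 2.8
Total dependency ratio = (18761 + 846) / 30633 × 100 = 19607 / 30633 × 100 = 64.0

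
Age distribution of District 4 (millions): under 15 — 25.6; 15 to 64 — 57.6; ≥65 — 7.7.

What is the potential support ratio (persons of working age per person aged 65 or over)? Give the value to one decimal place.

Potential support ratio = 57.6 / 7.7 = 7.5

Potential support ratio: 7.5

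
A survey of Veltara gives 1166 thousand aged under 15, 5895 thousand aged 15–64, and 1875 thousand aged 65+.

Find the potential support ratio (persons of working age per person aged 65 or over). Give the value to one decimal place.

Potential support ratio: 3.1

Potential support ratio = 5895 / 1875 = 3.1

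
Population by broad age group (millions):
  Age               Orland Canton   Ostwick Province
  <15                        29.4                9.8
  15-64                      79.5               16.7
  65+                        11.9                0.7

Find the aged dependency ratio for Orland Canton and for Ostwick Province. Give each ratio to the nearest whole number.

Orland Canton: 15
Ostwick Province: 4

Orland Canton: 11.9 / 79.5 × 100 = 15
Ostwick Province: 0.7 / 16.7 × 100 = 4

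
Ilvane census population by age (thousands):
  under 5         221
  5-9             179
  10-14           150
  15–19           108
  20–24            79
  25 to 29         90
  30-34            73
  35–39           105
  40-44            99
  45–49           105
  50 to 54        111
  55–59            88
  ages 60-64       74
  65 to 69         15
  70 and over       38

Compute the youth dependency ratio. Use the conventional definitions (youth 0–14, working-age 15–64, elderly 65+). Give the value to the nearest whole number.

0–14: 221 + 179 + 150 = 550
15–64: 108 + 79 + 90 + 73 + 105 + 99 + 105 + 111 + 88 + 74 = 932
65+: 15 + 38 = 53
Youth dependency ratio = 550 / 932 × 100 = 59

Youth dependency ratio: 59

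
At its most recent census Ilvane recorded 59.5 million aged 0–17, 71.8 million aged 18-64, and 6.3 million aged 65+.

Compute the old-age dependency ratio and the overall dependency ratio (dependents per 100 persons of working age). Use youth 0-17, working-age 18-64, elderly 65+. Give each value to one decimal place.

Old-age dependency ratio: 8.8
Total dependency ratio: 91.6

Old-age dependency ratio = 6.3 / 71.8 × 100 = 8.8
Total dependency ratio = (59.5 + 6.3) / 71.8 × 100 = 65.8 / 71.8 × 100 = 91.6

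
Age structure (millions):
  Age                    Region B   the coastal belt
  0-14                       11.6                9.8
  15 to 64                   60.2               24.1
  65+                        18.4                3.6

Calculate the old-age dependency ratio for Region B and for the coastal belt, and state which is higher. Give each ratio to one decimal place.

Region B: 30.6
the coastal belt: 14.9
Higher: Region B

Region B: 18.4 / 60.2 × 100 = 30.6
the coastal belt: 3.6 / 24.1 × 100 = 14.9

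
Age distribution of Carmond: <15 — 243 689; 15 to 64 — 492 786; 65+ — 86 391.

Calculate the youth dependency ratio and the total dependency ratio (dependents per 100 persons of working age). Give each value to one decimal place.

Youth dependency ratio = 243 689 / 492 786 × 100 = 49.5
Total dependency ratio = (243 689 + 86 391) / 492 786 × 100 = 330 080 / 492 786 × 100 = 67.0

Youth dependency ratio: 49.5
Total dependency ratio: 67.0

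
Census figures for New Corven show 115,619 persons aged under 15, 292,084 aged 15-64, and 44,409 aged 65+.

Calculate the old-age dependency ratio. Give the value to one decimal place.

Old-age dependency ratio: 15.2

Old-age dependency ratio = 44,409 / 292,084 × 100 = 15.2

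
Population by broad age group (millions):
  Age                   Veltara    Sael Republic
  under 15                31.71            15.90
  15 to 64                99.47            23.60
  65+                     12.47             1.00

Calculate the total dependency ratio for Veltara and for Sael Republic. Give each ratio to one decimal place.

Veltara: 44.4
Sael Republic: 71.6

Veltara: (31.71 + 12.47) / 99.47 × 100 = 44.18 / 99.47 × 100 = 44.4
Sael Republic: (15.90 + 1.00) / 23.60 × 100 = 16.90 / 23.60 × 100 = 71.6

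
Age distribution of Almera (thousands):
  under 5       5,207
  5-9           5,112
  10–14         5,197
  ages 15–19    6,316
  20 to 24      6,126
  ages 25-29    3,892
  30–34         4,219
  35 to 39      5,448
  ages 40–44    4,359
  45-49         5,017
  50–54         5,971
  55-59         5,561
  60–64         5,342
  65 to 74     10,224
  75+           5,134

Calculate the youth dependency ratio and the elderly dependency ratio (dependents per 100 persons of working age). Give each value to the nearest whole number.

Youth dependency ratio: 30
Old-age dependency ratio: 29

0–14: 5,207 + 5,112 + 5,197 = 15,516
15–64: 6,316 + 6,126 + 3,892 + 4,219 + 5,448 + 4,359 + 5,017 + 5,971 + 5,561 + 5,342 = 52,251
65+: 10,224 + 5,134 = 15,358
Youth dependency ratio = 15,516 / 52,251 × 100 = 30
Old-age dependency ratio = 15,358 / 52,251 × 100 = 29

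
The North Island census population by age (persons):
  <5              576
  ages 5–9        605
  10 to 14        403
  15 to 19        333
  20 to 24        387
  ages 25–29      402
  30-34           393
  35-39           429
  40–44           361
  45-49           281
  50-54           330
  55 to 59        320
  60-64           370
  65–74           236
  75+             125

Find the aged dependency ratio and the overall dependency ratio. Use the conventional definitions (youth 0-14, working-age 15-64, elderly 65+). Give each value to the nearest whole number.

0–14: 576 + 605 + 403 = 1 584
15–64: 333 + 387 + 402 + 393 + 429 + 361 + 281 + 330 + 320 + 370 = 3 606
65+: 236 + 125 = 361
Old-age dependency ratio = 361 / 3 606 × 100 = 10
Total dependency ratio = (1 584 + 361) / 3 606 × 100 = 1 945 / 3 606 × 100 = 54

Old-age dependency ratio: 10
Total dependency ratio: 54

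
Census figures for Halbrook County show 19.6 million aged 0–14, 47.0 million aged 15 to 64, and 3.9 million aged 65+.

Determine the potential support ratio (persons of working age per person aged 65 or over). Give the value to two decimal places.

Potential support ratio = 47.0 / 3.9 = 12.05

Potential support ratio: 12.05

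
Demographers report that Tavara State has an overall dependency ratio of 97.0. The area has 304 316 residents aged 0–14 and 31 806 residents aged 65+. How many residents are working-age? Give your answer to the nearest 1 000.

Total dependency ratio = (youth + elderly) / working-age × 100
97.0 = (304 316 + 31 806) / W × 100
⇒ 347 000

Working-age: 347 000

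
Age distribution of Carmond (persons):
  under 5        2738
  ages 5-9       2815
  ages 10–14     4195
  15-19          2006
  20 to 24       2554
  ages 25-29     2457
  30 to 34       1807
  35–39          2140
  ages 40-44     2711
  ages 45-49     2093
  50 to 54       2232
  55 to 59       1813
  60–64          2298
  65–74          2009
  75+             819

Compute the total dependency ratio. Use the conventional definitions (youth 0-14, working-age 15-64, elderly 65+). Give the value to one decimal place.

0–14: 2738 + 2815 + 4195 = 9748
15–64: 2006 + 2554 + 2457 + 1807 + 2140 + 2711 + 2093 + 2232 + 1813 + 2298 = 22111
65+: 2009 + 819 = 2828
Total dependency ratio = (9748 + 2828) / 22111 × 100 = 12576 / 22111 × 100 = 56.9

Total dependency ratio: 56.9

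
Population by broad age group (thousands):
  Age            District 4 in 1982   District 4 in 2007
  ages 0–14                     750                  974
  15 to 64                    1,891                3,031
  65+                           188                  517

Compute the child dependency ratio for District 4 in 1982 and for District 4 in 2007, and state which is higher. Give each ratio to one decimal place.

District 4 in 1982: 39.7
District 4 in 2007: 32.1
Higher: District 4 in 1982

District 4 in 1982: 750 / 1,891 × 100 = 39.7
District 4 in 2007: 974 / 3,031 × 100 = 32.1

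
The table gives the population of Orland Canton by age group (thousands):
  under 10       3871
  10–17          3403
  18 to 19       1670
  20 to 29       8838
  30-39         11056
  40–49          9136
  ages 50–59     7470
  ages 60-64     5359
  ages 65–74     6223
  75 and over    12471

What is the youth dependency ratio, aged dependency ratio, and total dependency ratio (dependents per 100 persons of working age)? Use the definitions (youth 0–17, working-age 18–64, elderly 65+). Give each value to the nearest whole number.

0–17: 3871 + 3403 = 7274
18–64: 1670 + 8838 + 11056 + 9136 + 7470 + 5359 = 43529
65+: 6223 + 12471 = 18694
Youth dependency ratio = 7274 / 43529 × 100 = 17
Old-age dependency ratio = 18694 / 43529 × 100 = 43
Total dependency ratio = (7274 + 18694) / 43529 × 100 = 25968 / 43529 × 100 = 60

Youth dependency ratio: 17
Old-age dependency ratio: 43
Total dependency ratio: 60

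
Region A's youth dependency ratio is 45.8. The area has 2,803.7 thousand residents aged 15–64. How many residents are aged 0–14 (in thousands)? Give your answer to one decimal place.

Aged 0–14: 1,284.1

Youth dependency ratio = youth / working-age × 100
45.8 = Y / 2,803.7 × 100
⇒ 1,284.1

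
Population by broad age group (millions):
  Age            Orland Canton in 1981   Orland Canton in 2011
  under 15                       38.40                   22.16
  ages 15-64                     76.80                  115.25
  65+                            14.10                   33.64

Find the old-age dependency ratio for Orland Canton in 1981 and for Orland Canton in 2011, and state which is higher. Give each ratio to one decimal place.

Orland Canton in 1981: 18.4
Orland Canton in 2011: 29.2
Higher: Orland Canton in 2011

Orland Canton in 1981: 14.10 / 76.80 × 100 = 18.4
Orland Canton in 2011: 33.64 / 115.25 × 100 = 29.2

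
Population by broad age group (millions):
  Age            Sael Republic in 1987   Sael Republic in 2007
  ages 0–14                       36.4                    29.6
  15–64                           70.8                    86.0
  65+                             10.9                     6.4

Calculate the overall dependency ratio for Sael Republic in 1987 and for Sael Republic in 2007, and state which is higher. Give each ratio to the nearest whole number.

Sael Republic in 1987: 67
Sael Republic in 2007: 42
Higher: Sael Republic in 1987

Sael Republic in 1987: (36.4 + 10.9) / 70.8 × 100 = 47.3 / 70.8 × 100 = 67
Sael Republic in 2007: (29.6 + 6.4) / 86.0 × 100 = 36.0 / 86.0 × 100 = 42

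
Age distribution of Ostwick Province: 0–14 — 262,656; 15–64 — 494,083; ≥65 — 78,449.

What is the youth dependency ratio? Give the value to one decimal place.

Youth dependency ratio: 53.2

Youth dependency ratio = 262,656 / 494,083 × 100 = 53.2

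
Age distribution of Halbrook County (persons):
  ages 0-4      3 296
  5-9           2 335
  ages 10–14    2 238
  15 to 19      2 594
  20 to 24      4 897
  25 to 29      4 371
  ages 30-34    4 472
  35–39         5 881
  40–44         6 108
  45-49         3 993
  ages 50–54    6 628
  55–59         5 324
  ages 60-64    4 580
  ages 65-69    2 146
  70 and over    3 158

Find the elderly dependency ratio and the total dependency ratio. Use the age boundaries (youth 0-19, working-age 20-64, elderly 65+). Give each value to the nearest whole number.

Old-age dependency ratio: 11
Total dependency ratio: 34

0–19: 3 296 + 2 335 + 2 238 + 2 594 = 10 463
20–64: 4 897 + 4 371 + 4 472 + 5 881 + 6 108 + 3 993 + 6 628 + 5 324 + 4 580 = 46 254
65+: 2 146 + 3 158 = 5 304
Old-age dependency ratio = 5 304 / 46 254 × 100 = 11
Total dependency ratio = (10 463 + 5 304) / 46 254 × 100 = 15 767 / 46 254 × 100 = 34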